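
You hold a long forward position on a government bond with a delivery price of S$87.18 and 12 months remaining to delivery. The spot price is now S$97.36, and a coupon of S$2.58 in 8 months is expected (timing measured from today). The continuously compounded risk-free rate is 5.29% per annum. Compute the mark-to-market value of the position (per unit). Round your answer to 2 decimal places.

S$12.18

PV(remaining coupons) I = 2.58·e^(−0.0529·8/12) = 2.4906
Current forward F = (S − I)·e^(rT) = (97.36 − 2.4906)·e^(0.0529·12/12) = 94.8694 × 1.054324 = 100.0231
Value (long) = (F − K)·e^(−rT) = (100.0231 − 87.18) × 0.948475 = 12.1814
Value = S$12.18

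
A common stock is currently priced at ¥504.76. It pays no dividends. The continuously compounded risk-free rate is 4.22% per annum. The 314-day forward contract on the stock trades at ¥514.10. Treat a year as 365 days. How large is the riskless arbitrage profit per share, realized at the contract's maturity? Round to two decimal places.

¥9.32 per share

Fair forward: F* = S·e^(carry·T), with carry = r = 0.0422
F* = 504.76 · e^(0.0422 × 314/365) = 504.76 · e^0.036304 = 504.76 × 1.036971 = ¥523.4215
Market ¥514.10 < fair ¥523.4215: forward underpriced → reverse cash-and-carry (short spot, go long the forward).
At maturity, profit = |F_mkt − F*| = |514.10 − 523.4215| = ¥9.32 per share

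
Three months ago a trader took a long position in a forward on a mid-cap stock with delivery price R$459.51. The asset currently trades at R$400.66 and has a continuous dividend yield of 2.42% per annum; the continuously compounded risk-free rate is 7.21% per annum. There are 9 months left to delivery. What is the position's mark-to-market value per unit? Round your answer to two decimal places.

Current fair forward for the remaining 9 months: F = S·e^((r − q)·T), (r − q) = 0.0721 − 0.0242 = 0.0479
F = 400.66 · e^(0.0479 × 9/12) = 400.66 × 1.036578 = 415.3153
Value of long forward = (F − K)·e^(−rT) = (415.3153 − 459.51) · e^(−0.0721·9/12)
= -44.1947 × 0.947361 = -41.87

-R$41.87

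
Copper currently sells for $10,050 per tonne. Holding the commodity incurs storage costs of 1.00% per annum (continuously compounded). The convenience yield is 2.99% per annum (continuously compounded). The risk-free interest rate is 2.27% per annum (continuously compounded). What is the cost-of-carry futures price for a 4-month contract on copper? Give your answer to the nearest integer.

$10,059 per tonne

Net carry = r + u − y = 0.0227 + 0.0100 − 0.0299 = 0.0028
F = S·e^((r+u−y)T) = 10050 · e^(0.0028 × 4/12) = 10050 · e^0.000933
= 10050 × 1.000933 = $10,059 per tonne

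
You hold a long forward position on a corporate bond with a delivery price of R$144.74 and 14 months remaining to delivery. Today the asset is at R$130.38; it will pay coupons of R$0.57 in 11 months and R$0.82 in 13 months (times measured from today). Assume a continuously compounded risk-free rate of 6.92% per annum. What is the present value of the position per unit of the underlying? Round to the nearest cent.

-R$4.43

PV(remaining coupons) I = 0.57·e^(−0.0692·11/12) + 0.82·e^(−0.0692·13/12) = 1.2957
Current forward F = (S − I)·e^(rT) = (130.38 − 1.2957)·e^(0.0692·14/12) = 129.0843 × 1.084082 = 139.9380
Value (long) = (F − K)·e^(−rT) = (139.9380 − 144.74) × 0.922440 = -4.4296
Value = -R$4.43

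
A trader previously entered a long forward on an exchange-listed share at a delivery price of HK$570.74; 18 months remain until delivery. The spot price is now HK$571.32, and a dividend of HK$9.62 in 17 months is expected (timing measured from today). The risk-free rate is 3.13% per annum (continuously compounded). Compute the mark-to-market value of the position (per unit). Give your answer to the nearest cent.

HK$17.55

PV(remaining dividends) I = 9.62·e^(−0.0313·17/12) = 9.2028
Current forward F = (S − I)·e^(rT) = (571.32 − 9.2028)·e^(0.0313·18/12) = 562.1172 × 1.048070 = 589.1382
Value (long) = (F − K)·e^(−rT) = (589.1382 − 570.74) × 0.954135 = 17.5544
Value = HK$17.55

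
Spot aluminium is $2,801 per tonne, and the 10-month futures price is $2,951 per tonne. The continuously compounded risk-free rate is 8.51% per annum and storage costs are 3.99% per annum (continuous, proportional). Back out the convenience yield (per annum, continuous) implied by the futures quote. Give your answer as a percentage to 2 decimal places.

F = S·e^((r+u−y)T) ⇒ (r+u−y) = ln(F/S)/T
ln(2951/2801) = 0.052168; /T ⇒ 0.062602
y = r + u − ln(F/S)/T = 0.0851 + 0.0399 − 0.062602 = 0.062398
y = 6.24%

6.24%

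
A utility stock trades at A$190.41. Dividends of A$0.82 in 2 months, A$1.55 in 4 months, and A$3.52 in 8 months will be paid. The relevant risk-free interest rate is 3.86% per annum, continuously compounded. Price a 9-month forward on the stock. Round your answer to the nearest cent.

PV(dividends) I = 0.82·e^(−0.0386·2/12) + 1.55·e^(−0.0386·4/12) + 3.52·e^(−0.0386·8/12)
I = 0.8147 + 1.5302 + 3.4306 = 5.7755
F = (S − I)·e^(rT) = (190.41 − 5.7755) · e^(0.0386·9/12)
= 184.6345 · e^0.028950 = 184.6345 × 1.029373 = A$190.06

A$190.06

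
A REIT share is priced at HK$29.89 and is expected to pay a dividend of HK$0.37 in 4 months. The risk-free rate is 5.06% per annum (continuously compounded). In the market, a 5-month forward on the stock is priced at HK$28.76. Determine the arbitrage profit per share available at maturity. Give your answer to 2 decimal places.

HK$1.40 per share

PV(dividends) I = 0.37·e^(−0.0506·4/12) = 0.3638
Fair forward F* = (S − I)·e^(rT) = (29.89 − 0.3638)·e^0.021083 = 29.5262 × 1.021307 = 30.1553
Market HK$28.76 < fair 30.1553: forward underpriced → reverse cash-and-carry (short the stock, invest proceeds at r, pay the dividends, go long the forward).
Profit at T = |F_mkt − F*| = |28.76 − 30.1553| = HK$1.40 per share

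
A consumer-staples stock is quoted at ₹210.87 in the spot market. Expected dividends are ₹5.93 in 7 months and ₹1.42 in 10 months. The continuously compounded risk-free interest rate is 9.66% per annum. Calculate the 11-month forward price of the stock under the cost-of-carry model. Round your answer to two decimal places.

PV(dividends) I = 5.93·e^(−0.0966·7/12) + 1.42·e^(−0.0966·10/12)
I = 5.6051 + 1.3102 = 6.9153
F = (S − I)·e^(rT) = (210.87 − 6.9153) · e^(0.0966·11/12)
= 203.9547 · e^0.088550 = 203.9547 × 1.092589 = ₹222.84

₹222.84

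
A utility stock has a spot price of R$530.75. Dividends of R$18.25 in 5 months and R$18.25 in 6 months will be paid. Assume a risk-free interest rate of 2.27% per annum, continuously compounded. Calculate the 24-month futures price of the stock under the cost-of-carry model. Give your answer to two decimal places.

PV(dividends) I = 18.25·e^(−0.0227·5/12) + 18.25·e^(−0.0227·6/12)
I = 18.0782 + 18.0440 = 36.1222
F = (S − I)·e^(rT) = (530.75 − 36.1222) · e^(0.0227·24/12)
= 494.6278 · e^0.045400 = 494.6278 × 1.046446 = R$517.60

R$517.60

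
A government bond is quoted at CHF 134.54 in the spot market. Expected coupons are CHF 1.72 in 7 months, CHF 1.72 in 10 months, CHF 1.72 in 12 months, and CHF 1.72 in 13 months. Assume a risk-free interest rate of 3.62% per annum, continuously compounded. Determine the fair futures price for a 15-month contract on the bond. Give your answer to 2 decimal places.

CHF 133.79

PV(coupons) I = 1.72·e^(−0.0362·7/12) + 1.72·e^(−0.0362·10/12) + 1.72·e^(−0.0362·12/12) + 1.72·e^(−0.0362·13/12)
I = 1.6841 + 1.6689 + 1.6588 + 1.6539 = 6.6657
F = (S − I)·e^(rT) = (134.54 − 6.6657) · e^(0.0362·15/12)
= 127.8743 · e^0.045250 = 127.8743 × 1.046289 = CHF 133.79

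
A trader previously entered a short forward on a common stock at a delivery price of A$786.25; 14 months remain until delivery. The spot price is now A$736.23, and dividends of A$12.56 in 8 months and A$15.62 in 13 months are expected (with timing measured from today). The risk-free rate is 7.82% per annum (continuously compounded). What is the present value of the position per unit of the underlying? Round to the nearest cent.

A$7.74

PV(remaining dividends) I = 12.56·e^(−0.0782·8/12) + 15.62·e^(−0.0782·13/12) = 26.2732
Current forward F = (S − I)·e^(rT) = (736.23 − 26.2732)·e^(0.0782·14/12) = 709.9568 × 1.095525 = 777.7754
Value (long) = (F − K)·e^(−rT) = (777.7754 − 786.25) × 0.912805 = -7.7357
Short position value = −(long value) = A$7.74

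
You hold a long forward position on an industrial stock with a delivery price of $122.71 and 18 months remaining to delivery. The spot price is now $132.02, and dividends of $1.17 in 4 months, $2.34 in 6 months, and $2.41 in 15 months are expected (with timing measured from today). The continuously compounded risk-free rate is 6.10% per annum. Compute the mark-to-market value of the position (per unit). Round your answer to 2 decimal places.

PV(remaining dividends) I = 1.17·e^(−0.0610·4/12) + 2.34·e^(−0.0610·6/12) + 2.41·e^(−0.0610·15/12) = 5.6492
Current forward F = (S − I)·e^(rT) = (132.02 − 5.6492)·e^(0.0610·18/12) = 126.3708 × 1.095817 = 138.4793
Value (long) = (F − K)·e^(−rT) = (138.4793 − 122.71) × 0.912561 = 14.3904
Value = $14.39

$14.39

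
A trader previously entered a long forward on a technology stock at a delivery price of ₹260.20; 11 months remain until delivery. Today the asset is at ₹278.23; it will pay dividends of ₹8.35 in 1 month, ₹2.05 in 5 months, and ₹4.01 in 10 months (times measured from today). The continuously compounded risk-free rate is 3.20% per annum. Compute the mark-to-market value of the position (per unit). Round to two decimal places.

₹11.30

PV(remaining dividends) I = 8.35·e^(−0.0320·1/12) + 2.05·e^(−0.0320·5/12) + 4.01·e^(−0.0320·10/12) = 14.2551
Current forward F = (S − I)·e^(rT) = (278.23 − 14.2551)·e^(0.0320·11/12) = 263.9749 × 1.029768 = 271.8329
Value (long) = (F − K)·e^(−rT) = (271.8329 − 260.20) × 0.971093 = 11.2966
Value = ₹11.30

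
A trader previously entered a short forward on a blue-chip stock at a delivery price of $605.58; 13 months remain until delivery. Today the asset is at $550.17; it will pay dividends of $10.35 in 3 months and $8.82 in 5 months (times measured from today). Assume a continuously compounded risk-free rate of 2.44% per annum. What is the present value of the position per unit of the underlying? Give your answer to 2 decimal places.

PV(remaining dividends) I = 10.35·e^(−0.0244·3/12) + 8.82·e^(−0.0244·5/12) = 19.0178
Current forward F = (S − I)·e^(rT) = (550.17 − 19.0178)·e^(0.0244·13/12) = 531.1522 × 1.026786 = 545.3796
Value (long) = (F − K)·e^(−rT) = (545.3796 − 605.58) × 0.973913 = -58.6300
Short position value = −(long value) = $58.63

$58.63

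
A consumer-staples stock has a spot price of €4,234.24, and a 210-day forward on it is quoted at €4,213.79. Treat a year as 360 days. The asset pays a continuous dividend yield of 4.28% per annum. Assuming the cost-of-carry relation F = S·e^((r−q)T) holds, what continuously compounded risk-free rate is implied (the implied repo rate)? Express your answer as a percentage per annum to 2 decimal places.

3.45%

From F = S·e^((r−q)T): (r − q) = ln(F/S)/T
ln(4213.79/4234.24) = ln(0.995170) = -0.004842
(r − q) = -0.004842 / (210/360) = -0.008301
r = ln(F/S)/T + q = -0.008301 + 0.0428 = 0.034499
r = 3.45%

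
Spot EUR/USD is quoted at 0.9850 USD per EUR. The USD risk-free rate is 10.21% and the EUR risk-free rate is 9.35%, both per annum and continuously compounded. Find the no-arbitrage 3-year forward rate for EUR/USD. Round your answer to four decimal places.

1.0107

F = S·e^((r_USD − r_EUR)T) = 0.9850 · e^((0.1021 − 0.0935) × 3)
= 0.9850 · e^0.025800 = 0.9850 × 1.026136
F = 1.0107 USD per EUR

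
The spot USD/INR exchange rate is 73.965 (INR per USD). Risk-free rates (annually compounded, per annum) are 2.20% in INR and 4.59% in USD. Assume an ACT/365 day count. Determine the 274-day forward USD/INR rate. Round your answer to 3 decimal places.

By covered interest parity, F = S · (1+r_INR)^T / (1+r_USD)^T
= 73.965 × 1.016470 / 1.034263 = 73.965 × 0.982796
F = 72.693 INR per USD

72.693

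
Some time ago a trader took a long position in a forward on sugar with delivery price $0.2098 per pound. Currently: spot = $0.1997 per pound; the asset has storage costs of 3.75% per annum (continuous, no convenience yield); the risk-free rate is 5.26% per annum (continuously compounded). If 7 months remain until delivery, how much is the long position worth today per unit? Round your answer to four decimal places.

Current fair forward for the remaining 7 months: F = S·e^((r + u)·T), (r + u) = 0.0526 + 0.0375 = 0.0901
F = 0.1997 · e^(0.0901 × 7/12) = 0.1997 × 1.053964 = 0.2105
Value of long forward = (F − K)·e^(−rT) = (0.2105 − 0.2098) · e^(−0.0526·7/12)
= 0.0007 × 0.969783 = 0.0007

$0.0007 per pound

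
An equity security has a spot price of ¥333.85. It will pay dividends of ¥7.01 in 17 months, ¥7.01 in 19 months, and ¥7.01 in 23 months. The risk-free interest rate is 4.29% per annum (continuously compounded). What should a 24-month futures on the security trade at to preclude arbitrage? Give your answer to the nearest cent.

¥342.40

PV(dividends) I = 7.01·e^(−0.0429·17/12) + 7.01·e^(−0.0429·19/12) + 7.01·e^(−0.0429·23/12)
I = 6.5967 + 6.5497 + 6.4567 = 19.6031
F = (S − I)·e^(rT) = (333.85 − 19.6031) · e^(0.0429·24/12)
= 314.2469 · e^0.085800 = 314.2469 × 1.089588 = ¥342.40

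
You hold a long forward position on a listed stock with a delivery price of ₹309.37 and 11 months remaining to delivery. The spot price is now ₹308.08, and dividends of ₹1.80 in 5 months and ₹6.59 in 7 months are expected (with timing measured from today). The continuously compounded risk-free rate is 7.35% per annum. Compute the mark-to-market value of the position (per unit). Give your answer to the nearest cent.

PV(remaining dividends) I = 1.80·e^(−0.0735·5/12) + 6.59·e^(−0.0735·7/12) = 8.0591
Current forward F = (S − I)·e^(rT) = (308.08 − 8.0591)·e^(0.0735·11/12) = 300.0209 × 1.069697 = 320.9315
Value (long) = (F − K)·e^(−rT) = (320.9315 − 309.37) × 0.934845 = 10.8082
Value = ₹10.81

₹10.81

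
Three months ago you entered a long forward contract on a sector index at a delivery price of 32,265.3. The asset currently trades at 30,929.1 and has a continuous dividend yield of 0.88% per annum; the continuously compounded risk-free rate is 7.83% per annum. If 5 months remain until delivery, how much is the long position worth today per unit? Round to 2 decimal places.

Current fair forward for the remaining 5 months: F = S·e^((r − q)·T), (r − q) = 0.0783 − 0.0088 = 0.0695
F = 30929.1 · e^(0.0695 × 5/12) = 30929.1 × 1.02938170 = 31837.8495
Value of long forward = (F − K)·e^(−rT) = (31837.8495 − 32265.3) · e^(−0.0783·5/12)
= -427.4505 × 0.96790145 = -413.73

-413.73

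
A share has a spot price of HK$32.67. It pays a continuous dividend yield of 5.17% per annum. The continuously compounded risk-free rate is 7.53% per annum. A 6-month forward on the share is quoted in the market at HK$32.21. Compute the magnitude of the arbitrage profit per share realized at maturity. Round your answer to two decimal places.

HK$0.85 per share

Fair forward: F* = S·e^(carry·T), with carry = (r − q) = 0.0753 − 0.0517 = 0.0236
F* = 32.67 · e^(0.0236 × 6/12) = 32.67 · e^0.011800 = 32.67 × 1.011870 = HK$33.0578
Market HK$32.21 < fair HK$33.0578: forward underpriced → reverse cash-and-carry (short spot, go long the forward).
At maturity, profit = |F_mkt − F*| = |32.21 − 33.0578| = HK$0.85 per share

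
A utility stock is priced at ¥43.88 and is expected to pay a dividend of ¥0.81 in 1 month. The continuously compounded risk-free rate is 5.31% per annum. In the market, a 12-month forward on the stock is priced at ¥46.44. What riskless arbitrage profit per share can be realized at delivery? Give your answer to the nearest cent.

PV(dividends) I = 0.81·e^(−0.0531·1/12) = 0.8064
Fair forward F* = (S − I)·e^(rT) = (43.88 − 0.8064)·e^0.053100 = 43.0736 × 1.054535 = 45.4226
Market ¥46.44 > fair 45.4226: forward overpriced → cash-and-carry (borrow at r, buy the stock and collect the dividends, short the forward).
Profit at T = |F_mkt − F*| = |46.44 − 45.4226| = ¥1.02 per share

¥1.02 per share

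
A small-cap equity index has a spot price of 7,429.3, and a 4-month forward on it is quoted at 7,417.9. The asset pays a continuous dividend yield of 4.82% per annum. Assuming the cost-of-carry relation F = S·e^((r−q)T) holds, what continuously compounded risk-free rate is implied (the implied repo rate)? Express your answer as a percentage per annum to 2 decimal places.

4.36%

From F = S·e^((r−q)T): (r − q) = ln(F/S)/T
ln(7417.9/7429.3) = ln(0.998466) = -0.001535
(r − q) = -0.001535 / (4/12) = -0.004605
r = ln(F/S)/T + q = -0.004605 + 0.0482 = 0.043595
r = 4.36%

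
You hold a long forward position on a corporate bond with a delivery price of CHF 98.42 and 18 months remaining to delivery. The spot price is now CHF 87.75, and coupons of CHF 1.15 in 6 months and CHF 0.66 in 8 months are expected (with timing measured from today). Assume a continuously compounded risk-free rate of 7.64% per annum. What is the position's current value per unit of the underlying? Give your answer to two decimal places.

PV(remaining coupons) I = 1.15·e^(−0.0764·6/12) + 0.66·e^(−0.0764·8/12) = 1.7341
Current forward F = (S − I)·e^(rT) = (87.75 − 1.7341)·e^(0.0764·18/12) = 86.0159 × 1.121425 = 96.4604
Value (long) = (F − K)·e^(−rT) = (96.4604 − 98.42) × 0.891723 = -1.7474
Value = -CHF 1.75

-CHF 1.75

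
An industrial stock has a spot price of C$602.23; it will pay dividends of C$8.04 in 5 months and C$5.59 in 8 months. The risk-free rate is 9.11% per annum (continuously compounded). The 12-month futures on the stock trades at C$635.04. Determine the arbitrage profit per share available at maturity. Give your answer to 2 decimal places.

PV(dividends) I = 8.04·e^(−0.0911·5/12) + 5.59·e^(−0.0911·8/12) = 13.0011
Fair futures F* = (S − I)·e^(rT) = (602.23 − 13.0011)·e^0.091100 = 589.2289 × 1.095379 = 645.4290
Market C$635.04 < fair 645.4290: forward underpriced → reverse cash-and-carry (short the stock, invest proceeds at r, pay the dividends, go long the forward).
Profit at T = |F_mkt − F*| = |635.04 − 645.4290| = C$10.39 per share

C$10.39 per share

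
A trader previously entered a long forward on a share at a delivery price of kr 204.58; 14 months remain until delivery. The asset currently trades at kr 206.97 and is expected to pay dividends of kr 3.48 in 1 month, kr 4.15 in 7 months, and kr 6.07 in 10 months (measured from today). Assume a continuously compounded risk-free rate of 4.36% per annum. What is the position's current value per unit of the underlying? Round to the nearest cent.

PV(remaining dividends) I = 3.48·e^(−0.0436·1/12) + 4.15·e^(−0.0436·7/12) + 6.07·e^(−0.0436·10/12) = 13.3666
Current forward F = (S − I)·e^(rT) = (206.97 − 13.3666)·e^(0.0436·14/12) = 193.6034 × 1.052183 = 203.7062
Value (long) = (F − K)·e^(−rT) = (203.7062 − 204.58) × 0.950405 = -0.8305
Value = -kr 0.83

-kr 0.83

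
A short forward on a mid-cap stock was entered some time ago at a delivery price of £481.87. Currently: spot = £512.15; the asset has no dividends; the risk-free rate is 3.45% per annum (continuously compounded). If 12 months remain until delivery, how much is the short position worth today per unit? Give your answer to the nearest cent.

Current fair forward for the remaining 12 months: F = S·e^(r·T), r = 0.0345
F = 512.15 · e^(0.0345 × 12/12) = 512.15 × 1.035102 = 530.1275
Value of long forward = (F − K)·e^(−rT) = (530.1275 − 481.87) · e^(−0.0345·12/12)
= 48.2575 × 0.966088 = 46.62
Short position value = −(long value) = -£46.62

-£46.62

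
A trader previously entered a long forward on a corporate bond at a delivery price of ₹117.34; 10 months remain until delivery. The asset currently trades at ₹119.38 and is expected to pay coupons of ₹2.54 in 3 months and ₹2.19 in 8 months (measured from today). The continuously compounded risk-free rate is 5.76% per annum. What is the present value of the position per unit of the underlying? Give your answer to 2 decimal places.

₹2.93

PV(remaining coupons) I = 2.54·e^(−0.0576·3/12) + 2.19·e^(−0.0576·8/12) = 4.6112
Current forward F = (S − I)·e^(rT) = (119.38 − 4.6112)·e^(0.0576·10/12) = 114.7688 × 1.049171 = 120.4121
Value (long) = (F − K)·e^(−rT) = (120.4121 − 117.34) × 0.953134 = 2.9281
Value = ₹2.93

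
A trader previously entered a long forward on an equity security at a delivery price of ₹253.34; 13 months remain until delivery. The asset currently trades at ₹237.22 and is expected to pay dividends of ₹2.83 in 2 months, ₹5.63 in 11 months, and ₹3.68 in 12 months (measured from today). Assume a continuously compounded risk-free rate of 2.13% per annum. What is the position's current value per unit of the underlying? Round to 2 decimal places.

PV(remaining dividends) I = 2.83·e^(−0.0213·2/12) + 5.63·e^(−0.0213·11/12) + 3.68·e^(−0.0213·12/12) = 11.9436
Current forward F = (S − I)·e^(rT) = (237.22 − 11.9436)·e^(0.0213·13/12) = 225.2764 × 1.023343 = 230.5350
Value (long) = (F − K)·e^(−rT) = (230.5350 − 253.34) × 0.977189 = -22.2848
Value = -₹22.28

-₹22.28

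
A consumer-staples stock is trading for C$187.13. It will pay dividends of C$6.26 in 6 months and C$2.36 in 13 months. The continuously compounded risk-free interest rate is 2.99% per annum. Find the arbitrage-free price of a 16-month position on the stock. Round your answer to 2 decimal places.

C$185.95

PV(dividends) I = 6.26·e^(−0.0299·6/12) + 2.36·e^(−0.0299·13/12)
I = 6.1671 + 2.2848 = 8.4519
F = (S − I)·e^(rT) = (187.13 − 8.4519) · e^(0.0299·16/12)
= 178.6781 · e^0.039867 = 178.6781 × 1.040672 = C$185.95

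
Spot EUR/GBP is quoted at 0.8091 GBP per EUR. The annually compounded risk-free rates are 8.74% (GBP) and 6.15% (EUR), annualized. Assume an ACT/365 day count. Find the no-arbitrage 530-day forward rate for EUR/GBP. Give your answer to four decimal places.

0.8379

By covered interest parity, F = S · (1+r_GBP)^T / (1+r_EUR)^T
= 0.8091 × 1.129378 / 1.090529 = 0.8091 × 1.035624
F = 0.8379 GBP per EUR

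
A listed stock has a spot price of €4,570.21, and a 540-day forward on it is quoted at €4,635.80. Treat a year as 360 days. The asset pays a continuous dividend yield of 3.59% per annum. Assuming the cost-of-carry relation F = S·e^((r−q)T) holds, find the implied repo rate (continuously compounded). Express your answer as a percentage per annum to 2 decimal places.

From F = S·e^((r−q)T): (r − q) = ln(F/S)/T
ln(4635.80/4570.21) = ln(1.014352) = 0.014250
(r − q) = 0.014250 / (540/360) = 0.009500
r = ln(F/S)/T + q = 0.009500 + 0.0359 = 0.045400
r = 4.54%

4.54%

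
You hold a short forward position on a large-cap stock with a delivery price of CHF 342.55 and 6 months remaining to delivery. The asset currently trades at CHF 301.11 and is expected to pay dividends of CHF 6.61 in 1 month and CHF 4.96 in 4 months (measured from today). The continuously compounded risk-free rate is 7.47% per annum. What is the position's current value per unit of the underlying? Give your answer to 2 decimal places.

PV(remaining dividends) I = 6.61·e^(−0.0747·1/12) + 4.96·e^(−0.0747·4/12) = 11.4070
Current forward F = (S − I)·e^(rT) = (301.11 − 11.4070)·e^(0.0747·6/12) = 289.7030 × 1.038056 = 300.7279
Value (long) = (F − K)·e^(−rT) = (300.7279 − 342.55) × 0.963339 = -40.2889
Short position value = −(long value) = CHF 40.29

CHF 40.29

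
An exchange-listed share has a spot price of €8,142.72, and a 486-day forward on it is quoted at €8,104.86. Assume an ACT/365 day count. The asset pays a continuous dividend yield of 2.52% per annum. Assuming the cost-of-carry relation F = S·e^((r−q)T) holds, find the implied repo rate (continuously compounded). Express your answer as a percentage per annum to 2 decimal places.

From F = S·e^((r−q)T): (r − q) = ln(F/S)/T
ln(8104.86/8142.72) = ln(0.995350) = -0.004661
(r − q) = -0.004661 / (486/365) = -0.003501
r = ln(F/S)/T + q = -0.003501 + 0.0252 = 0.021699
r = 2.17%

2.17%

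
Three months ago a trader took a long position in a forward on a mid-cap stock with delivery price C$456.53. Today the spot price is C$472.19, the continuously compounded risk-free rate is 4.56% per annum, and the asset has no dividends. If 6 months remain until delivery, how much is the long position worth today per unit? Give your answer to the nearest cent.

Current fair forward for the remaining 6 months: F = S·e^(r·T), r = 0.0456
F = 472.19 · e^(0.0456 × 6/12) = 472.19 × 1.023062 = 483.0796
Value of long forward = (F − K)·e^(−rT) = (483.0796 − 456.53) · e^(−0.0456·6/12)
= 26.5496 × 0.977458 = 25.95

C$25.95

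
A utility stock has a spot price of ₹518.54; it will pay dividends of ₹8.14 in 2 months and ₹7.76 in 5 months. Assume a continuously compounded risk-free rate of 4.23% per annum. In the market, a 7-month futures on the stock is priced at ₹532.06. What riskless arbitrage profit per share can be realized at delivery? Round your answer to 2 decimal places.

PV(dividends) I = 8.14·e^(−0.0423·2/12) + 7.76·e^(−0.0423·5/12) = 15.7072
Fair futures F* = (S − I)·e^(rT) = (518.54 − 15.7072)·e^0.024675 = 502.8328 × 1.024982 = 515.3946
Market ₹532.06 > fair 515.3946: forward overpriced → cash-and-carry (borrow at r, buy the stock and collect the dividends, short the forward).
Profit at T = |F_mkt − F*| = |532.06 − 515.3946| = ₹16.67 per share

₹16.67 per share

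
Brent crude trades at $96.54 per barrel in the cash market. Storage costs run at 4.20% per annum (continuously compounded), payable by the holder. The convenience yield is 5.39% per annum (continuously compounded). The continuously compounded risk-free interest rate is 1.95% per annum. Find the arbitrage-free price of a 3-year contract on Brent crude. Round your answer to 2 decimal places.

Net carry = r + u − y = 0.0195 + 0.0420 − 0.0539 = 0.0076
F = S·e^((r+u−y)T) = 96.54 · e^(0.0076 × 3) = 96.54 · e^0.022800
= 96.54 × 1.023062 = $98.77 per barrel

$98.77 per barrel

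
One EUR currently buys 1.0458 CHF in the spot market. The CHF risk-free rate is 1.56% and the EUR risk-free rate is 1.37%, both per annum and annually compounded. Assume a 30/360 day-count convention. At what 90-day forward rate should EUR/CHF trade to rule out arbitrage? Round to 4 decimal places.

1.0463

By covered interest parity, F = S · (1+r_CHF)^T / (1+r_EUR)^T
= 1.0458 × 1.003877 / 1.003408 = 1.0458 × 1.000467
F = 1.0463 CHF per EUR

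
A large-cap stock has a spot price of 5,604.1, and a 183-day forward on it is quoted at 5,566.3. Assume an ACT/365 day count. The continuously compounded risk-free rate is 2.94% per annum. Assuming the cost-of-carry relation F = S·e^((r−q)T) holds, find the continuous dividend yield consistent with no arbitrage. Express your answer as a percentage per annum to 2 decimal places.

4.29%

From F = S·e^((r−q)T): (r − q) = ln(F/S)/T
ln(5566.3/5604.1) = ln(0.993255) = -0.006768
(r − q) = -0.006768 / (183/365) = -0.013499
q = r − ln(F/S)/T = 0.0294 + 0.013499 = 0.042899
q = 4.29%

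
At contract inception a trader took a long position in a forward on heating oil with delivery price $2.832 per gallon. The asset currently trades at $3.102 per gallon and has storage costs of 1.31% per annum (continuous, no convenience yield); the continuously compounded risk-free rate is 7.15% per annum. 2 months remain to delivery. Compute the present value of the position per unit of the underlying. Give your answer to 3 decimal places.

Current fair forward for the remaining 2 months: F = S·e^((r + u)·T), (r + u) = 0.0715 + 0.0131 = 0.0846
F = 3.102 · e^(0.0846 × 2/12) = 3.102 × 1.014200 = 3.1460
Value of long forward = (F − K)·e^(−rT) = (3.1460 − 2.832) · e^(−0.0715·2/12)
= 0.3140 × 0.988154 = 0.310

$0.310 per gallon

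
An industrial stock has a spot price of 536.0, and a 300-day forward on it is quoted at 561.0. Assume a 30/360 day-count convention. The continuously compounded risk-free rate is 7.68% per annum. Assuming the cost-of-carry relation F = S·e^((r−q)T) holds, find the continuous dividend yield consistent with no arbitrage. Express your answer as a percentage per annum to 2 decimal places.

2.21%

From F = S·e^((r−q)T): (r − q) = ln(F/S)/T
ln(561.0/536.0) = ln(1.046642) = 0.045587
(r − q) = 0.045587 / (300/360) = 0.054704
q = r − ln(F/S)/T = 0.0768 − 0.054704 = 0.022096
q = 2.21%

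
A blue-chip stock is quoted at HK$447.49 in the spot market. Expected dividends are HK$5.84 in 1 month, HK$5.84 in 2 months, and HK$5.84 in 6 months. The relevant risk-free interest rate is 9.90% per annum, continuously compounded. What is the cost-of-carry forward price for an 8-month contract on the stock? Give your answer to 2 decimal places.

HK$459.76

PV(dividends) I = 5.84·e^(−0.0990·1/12) + 5.84·e^(−0.0990·2/12) + 5.84·e^(−0.0990·6/12)
I = 5.7920 + 5.7444 + 5.5580 = 17.0944
F = (S − I)·e^(rT) = (447.49 − 17.0944) · e^(0.0990·8/12)
= 430.3956 · e^0.066000 = 430.3956 × 1.068227 = HK$459.76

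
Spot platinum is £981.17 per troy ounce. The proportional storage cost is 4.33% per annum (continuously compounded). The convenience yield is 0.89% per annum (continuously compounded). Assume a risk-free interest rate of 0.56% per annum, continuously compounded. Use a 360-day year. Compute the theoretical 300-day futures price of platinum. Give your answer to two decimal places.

£1,014.43 per troy ounce

Net carry = r + u − y = 0.0056 + 0.0433 − 0.0089 = 0.0400
F = S·e^((r+u−y)T) = 981.17 · e^(0.0400 × 300/360) = 981.17 · e^0.033333
= 981.17 × 1.033895 = £1,014.43 per troy ounce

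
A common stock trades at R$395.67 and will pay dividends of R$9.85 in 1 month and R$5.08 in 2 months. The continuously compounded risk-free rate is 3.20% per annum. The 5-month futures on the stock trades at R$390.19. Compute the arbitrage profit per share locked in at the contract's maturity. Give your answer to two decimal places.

PV(dividends) I = 9.85·e^(−0.0320·1/12) + 5.08·e^(−0.0320·2/12) = 14.8767
Fair futures F* = (S − I)·e^(rT) = (395.67 − 14.8767)·e^0.013333 = 380.7933 × 1.013422 = 385.9043
Market R$390.19 > fair 385.9043: forward overpriced → cash-and-carry (borrow at r, buy the stock and collect the dividends, short the forward).
Profit at T = |F_mkt − F*| = |390.19 − 385.9043| = R$4.29 per share

R$4.29 per share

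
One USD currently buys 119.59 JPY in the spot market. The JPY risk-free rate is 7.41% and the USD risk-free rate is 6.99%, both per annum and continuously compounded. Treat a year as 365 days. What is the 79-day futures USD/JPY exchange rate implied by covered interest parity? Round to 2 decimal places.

119.70

F = S·e^((r_JPY − r_USD)T) = 119.59 · e^((0.0741 − 0.0699) × 79/365)
= 119.59 · e^0.000909 = 119.59 × 1.000909
F = 119.70 JPY per USD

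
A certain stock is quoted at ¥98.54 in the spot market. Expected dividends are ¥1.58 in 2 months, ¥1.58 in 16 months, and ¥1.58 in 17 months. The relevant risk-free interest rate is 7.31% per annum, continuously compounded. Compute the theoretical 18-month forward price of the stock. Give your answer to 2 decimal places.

¥105.03

PV(dividends) I = 1.58·e^(−0.0731·2/12) + 1.58·e^(−0.0731·16/12) + 1.58·e^(−0.0731·17/12)
I = 1.5609 + 1.4333 + 1.4246 = 4.4188
F = (S − I)·e^(rT) = (98.54 − 4.4188) · e^(0.0731·18/12)
= 94.1212 · e^0.109650 = 94.1212 × 1.115887 = ¥105.03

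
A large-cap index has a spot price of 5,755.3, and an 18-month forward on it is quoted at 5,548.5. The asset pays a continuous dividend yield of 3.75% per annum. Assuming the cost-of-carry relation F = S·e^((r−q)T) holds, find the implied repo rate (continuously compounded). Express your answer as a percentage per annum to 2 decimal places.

1.31%

From F = S·e^((r−q)T): (r − q) = ln(F/S)/T
ln(5548.5/5755.3) = ln(0.964068) = -0.036593
(r − q) = -0.036593 / (18/12) = -0.024395
r = ln(F/S)/T + q = -0.024395 + 0.0375 = 0.013105
r = 1.31%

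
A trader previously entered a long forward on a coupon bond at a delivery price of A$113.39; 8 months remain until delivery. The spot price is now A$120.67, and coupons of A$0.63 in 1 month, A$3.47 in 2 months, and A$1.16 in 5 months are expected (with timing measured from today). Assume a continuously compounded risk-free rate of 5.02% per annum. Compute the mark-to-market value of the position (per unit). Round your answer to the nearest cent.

PV(remaining coupons) I = 0.63·e^(−0.0502·1/12) + 3.47·e^(−0.0502·2/12) + 1.16·e^(−0.0502·5/12) = 5.2044
Current forward F = (S − I)·e^(rT) = (120.67 − 5.2044)·e^(0.0502·8/12) = 115.4656 × 1.034033 = 119.3952
Value (long) = (F − K)·e^(−rT) = (119.3952 − 113.39) × 0.967087 = 5.8076
Value = A$5.81

A$5.81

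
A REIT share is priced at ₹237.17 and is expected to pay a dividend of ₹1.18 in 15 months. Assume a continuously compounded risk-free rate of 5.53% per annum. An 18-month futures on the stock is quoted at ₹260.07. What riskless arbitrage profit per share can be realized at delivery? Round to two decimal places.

₹3.58 per share

PV(dividends) I = 1.18·e^(−0.0553·15/12) = 1.1012
Fair futures F* = (S − I)·e^(rT) = (237.17 − 1.1012)·e^0.082950 = 236.0688 × 1.086487 = 256.4857
Market ₹260.07 > fair 256.4857: forward overpriced → cash-and-carry (borrow at r, buy the stock and collect the dividends, short the forward).
Profit at T = |F_mkt − F*| = |260.07 − 256.4857| = ₹3.58 per share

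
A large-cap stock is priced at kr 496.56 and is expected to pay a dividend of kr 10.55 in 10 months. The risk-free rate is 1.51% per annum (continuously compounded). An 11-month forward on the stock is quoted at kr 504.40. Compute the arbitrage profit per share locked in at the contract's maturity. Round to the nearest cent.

kr 11.48 per share

PV(dividends) I = 10.55·e^(−0.0151·10/12) = 10.4181
Fair forward F* = (S − I)·e^(rT) = (496.56 − 10.4181)·e^0.013842 = 486.1419 × 1.013938 = 492.9177
Market kr 504.40 > fair 492.9177: forward overpriced → cash-and-carry (borrow at r, buy the stock and collect the dividends, short the forward).
Profit at T = |F_mkt − F*| = |504.40 − 492.9177| = kr 11.48 per share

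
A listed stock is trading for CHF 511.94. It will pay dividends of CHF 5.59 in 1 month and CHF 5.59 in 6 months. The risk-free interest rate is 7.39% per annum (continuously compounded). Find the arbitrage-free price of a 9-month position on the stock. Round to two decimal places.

PV(dividends) I = 5.59·e^(−0.0739·1/12) + 5.59·e^(−0.0739·6/12)
I = 5.5557 + 5.3872 = 10.9429
F = (S − I)·e^(rT) = (511.94 − 10.9429) · e^(0.0739·9/12)
= 500.9971 · e^0.055425 = 500.9971 × 1.056990 = CHF 529.55

CHF 529.55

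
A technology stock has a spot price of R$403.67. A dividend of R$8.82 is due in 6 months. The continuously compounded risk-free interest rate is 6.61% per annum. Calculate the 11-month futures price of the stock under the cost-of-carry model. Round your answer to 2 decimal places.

PV(dividends) I = 8.82·e^(−0.0661·6/12)
I = 8.5333
F = (S − I)·e^(rT) = (403.67 − 8.5333) · e^(0.0661·11/12)
= 395.1367 · e^0.060592 = 395.1367 × 1.062465 = R$419.82

R$419.82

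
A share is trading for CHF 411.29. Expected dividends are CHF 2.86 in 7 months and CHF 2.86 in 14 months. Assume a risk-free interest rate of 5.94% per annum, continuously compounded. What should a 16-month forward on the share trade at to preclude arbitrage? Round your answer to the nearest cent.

CHF 439.31

PV(dividends) I = 2.86·e^(−0.0594·7/12) + 2.86·e^(−0.0594·14/12)
I = 2.7626 + 2.6685 = 5.4311
F = (S − I)·e^(rT) = (411.29 − 5.4311) · e^(0.0594·16/12)
= 405.8589 · e^0.079200 = 405.8589 × 1.082421 = CHF 439.31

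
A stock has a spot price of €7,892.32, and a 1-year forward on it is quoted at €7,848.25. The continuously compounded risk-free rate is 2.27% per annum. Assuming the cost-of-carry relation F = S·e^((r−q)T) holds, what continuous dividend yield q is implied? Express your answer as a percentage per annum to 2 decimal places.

From F = S·e^((r−q)T): (r − q) = ln(F/S)/T
ln(7848.25/7892.32) = ln(0.994416) = -0.005600
(r − q) = -0.005600 / (1) = -0.005600
q = r − ln(F/S)/T = 0.0227 + 0.005600 = 0.028300
q = 2.83%

2.83%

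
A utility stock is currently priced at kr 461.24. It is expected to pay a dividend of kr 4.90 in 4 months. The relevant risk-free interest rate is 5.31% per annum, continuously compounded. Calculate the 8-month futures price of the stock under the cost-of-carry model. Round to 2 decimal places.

PV(dividends) I = 4.90·e^(−0.0531·4/12)
I = 4.8140
F = (S − I)·e^(rT) = (461.24 − 4.8140) · e^(0.0531·8/12)
= 456.4260 · e^0.035400 = 456.4260 × 1.036034 = kr 472.87

kr 472.87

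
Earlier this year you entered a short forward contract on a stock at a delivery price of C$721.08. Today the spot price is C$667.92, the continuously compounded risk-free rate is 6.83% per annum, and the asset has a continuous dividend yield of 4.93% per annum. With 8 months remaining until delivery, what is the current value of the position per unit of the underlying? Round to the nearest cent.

Current fair forward for the remaining 8 months: F = S·e^((r − q)·T), (r − q) = 0.0683 − 0.0493 = 0.0190
F = 667.92 · e^(0.0190 × 8/12) = 667.92 × 1.012747 = 676.4340
Value of long forward = (F − K)·e^(−rT) = (676.4340 − 721.08) · e^(−0.0683·8/12)
= -44.6460 × 0.955488 = -42.66
Short position value = −(long value) = C$42.66

C$42.66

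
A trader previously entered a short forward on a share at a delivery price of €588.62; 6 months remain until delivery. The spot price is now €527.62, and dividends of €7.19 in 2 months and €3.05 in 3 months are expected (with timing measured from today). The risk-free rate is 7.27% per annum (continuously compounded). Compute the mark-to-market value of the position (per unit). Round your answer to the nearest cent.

PV(remaining dividends) I = 7.19·e^(−0.0727·2/12) + 3.05·e^(−0.0727·3/12) = 10.0985
Current forward F = (S − I)·e^(rT) = (527.62 − 10.0985)·e^(0.0727·6/12) = 517.5215 × 1.037019 = 536.6796
Value (long) = (F − K)·e^(−rT) = (536.6796 − 588.62) × 0.964303 = -50.0863
Short position value = −(long value) = €50.09

€50.09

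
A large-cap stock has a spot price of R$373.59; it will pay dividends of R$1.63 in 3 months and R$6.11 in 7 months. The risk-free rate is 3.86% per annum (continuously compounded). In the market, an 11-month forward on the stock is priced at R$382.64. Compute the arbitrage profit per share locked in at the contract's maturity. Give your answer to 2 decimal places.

PV(dividends) I = 1.63·e^(−0.0386·3/12) + 6.11·e^(−0.0386·7/12) = 7.5883
Fair forward F* = (S − I)·e^(rT) = (373.59 − 7.5883)·e^0.035383 = 366.0017 × 1.036016 = 379.1836
Market R$382.64 > fair 379.1836: forward overpriced → cash-and-carry (borrow at r, buy the stock and collect the dividends, short the forward).
Profit at T = |F_mkt − F*| = |382.64 − 379.1836| = R$3.46 per share

R$3.46 per share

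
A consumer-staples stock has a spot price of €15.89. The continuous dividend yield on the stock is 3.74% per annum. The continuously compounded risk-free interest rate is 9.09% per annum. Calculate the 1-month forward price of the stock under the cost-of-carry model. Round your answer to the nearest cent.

€15.96

F = S·e^((r − q)T) = 15.89 · e^((0.0909 − 0.0374) × 1/12)
= 15.89 · e^0.004458 = 15.89 × 1.004468
F = €15.96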